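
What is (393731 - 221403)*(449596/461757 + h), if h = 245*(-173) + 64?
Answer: -3367559399407528/461757 ≈ -7.2929e+9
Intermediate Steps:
h = -42321 (h = -42385 + 64 = -42321)
(393731 - 221403)*(449596/461757 + h) = (393731 - 221403)*(449596/461757 - 42321) = 172328*(449596*(1/461757) - 42321) = 172328*(449596/461757 - 42321) = 172328*(-19541568401/461757) = -3367559399407528/461757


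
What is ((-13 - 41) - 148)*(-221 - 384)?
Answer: 122210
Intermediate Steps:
((-13 - 41) - 148)*(-221 - 384) = (-54 - 148)*(-605) = -202*(-605) = 122210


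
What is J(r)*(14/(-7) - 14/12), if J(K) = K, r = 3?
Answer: -19/2 ≈ -9.5000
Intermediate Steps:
J(r)*(14/(-7) - 14/12) = 3*(14/(-7) - 14/12) = 3*(14*(-⅐) - 14*1/12) = 3*(-2 - 7/6) = 3*(-19/6) = -19/2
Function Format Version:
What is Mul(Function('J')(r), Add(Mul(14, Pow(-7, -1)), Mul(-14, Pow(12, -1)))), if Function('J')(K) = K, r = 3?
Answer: Rational(-19, 2) ≈ -9.5000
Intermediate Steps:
Mul(Function('J')(r), Add(Mul(14, Pow(-7, -1)), Mul(-14, Pow(12, -1)))) = Mul(3, Add(Mul(14, Pow(-7, -1)), Mul(-14, Pow(12, -1)))) = Mul(3, Add(Mul(14, Rational(-1, 7)), Mul(-14, Rational(1, 12)))) = Mul(3, Add(-2, Rational(-7, 6))) = Mul(3, Rational(-19, 6)) = Rational(-19, 2)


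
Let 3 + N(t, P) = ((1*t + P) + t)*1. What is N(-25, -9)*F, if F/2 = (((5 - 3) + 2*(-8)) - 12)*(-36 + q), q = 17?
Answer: -61256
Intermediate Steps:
N(t, P) = -3 + P + 2*t (N(t, P) = -3 + ((1*t + P) + t)*1 = -3 + ((t + P) + t)*1 = -3 + ((P + t) + t)*1 = -3 + (P + 2*t)*1 = -3 + (P + 2*t) = -3 + P + 2*t)
F = 988 (F = 2*((((5 - 3) + 2*(-8)) - 12)*(-36 + 17)) = 2*(((2 - 16) - 12)*(-19)) = 2*((-14 - 12)*(-19)) = 2*(-26*(-19)) = 2*494 = 988)
N(-25, -9)*F = (-3 - 9 + 2*(-25))*988 = (-3 - 9 - 50)*988 = -62*988 = -61256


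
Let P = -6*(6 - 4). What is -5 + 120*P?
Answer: -1445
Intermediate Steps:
P = -12 (P = -6*2 = -12)
-5 + 120*P = -5 + 120*(-12) = -5 - 1440 = -1445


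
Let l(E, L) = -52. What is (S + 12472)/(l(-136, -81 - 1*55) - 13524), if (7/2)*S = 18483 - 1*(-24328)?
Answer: -86463/47516 ≈ -1.8197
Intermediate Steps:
S = 85622/7 (S = 2*(18483 - 1*(-24328))/7 = 2*(18483 + 24328)/7 = (2/7)*42811 = 85622/7 ≈ 12232.)
(S + 12472)/(l(-136, -81 - 1*55) - 13524) = (85622/7 + 12472)/(-52 - 13524) = (172926/7)/(-13576) = (172926/7)*(-1/13576) = -86463/47516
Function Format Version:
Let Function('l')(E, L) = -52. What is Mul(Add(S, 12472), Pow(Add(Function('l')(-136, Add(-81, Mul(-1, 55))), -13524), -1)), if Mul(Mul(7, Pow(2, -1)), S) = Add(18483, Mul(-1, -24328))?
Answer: Rational(-86463, 47516) ≈ -1.8197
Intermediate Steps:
S = Rational(85622, 7) (S = Mul(Rational(2, 7), Add(18483, Mul(-1, -24328))) = Mul(Rational(2, 7), Add(18483, 24328)) = Mul(Rational(2, 7), 42811) = Rational(85622, 7) ≈ 12232.)
Mul(Add(S, 12472), Pow(Add(Function('l')(-136, Add(-81, Mul(-1, 55))), -13524), -1)) = Mul(Add(Rational(85622, 7), 12472), Pow(Add(-52, -13524), -1)) = Mul(Rational(172926, 7), Pow(-13576, -1)) = Mul(Rational(172926, 7), Rational(-1, 13576)) = Rational(-86463, 47516)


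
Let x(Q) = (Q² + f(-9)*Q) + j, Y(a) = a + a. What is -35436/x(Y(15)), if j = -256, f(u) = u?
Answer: -17718/187 ≈ -94.749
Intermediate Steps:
Y(a) = 2*a
x(Q) = -256 + Q² - 9*Q (x(Q) = (Q² - 9*Q) - 256 = -256 + Q² - 9*Q)
-35436/x(Y(15)) = -35436/(-256 + (2*15)² - 18*15) = -35436/(-256 + 30² - 9*30) = -35436/(-256 + 900 - 270) = -35436/374 = -35436*1/374 = -17718/187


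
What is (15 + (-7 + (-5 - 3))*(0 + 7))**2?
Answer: 8100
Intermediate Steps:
(15 + (-7 + (-5 - 3))*(0 + 7))**2 = (15 + (-7 - 8)*7)**2 = (15 - 15*7)**2 = (15 - 105)**2 = (-90)**2 = 8100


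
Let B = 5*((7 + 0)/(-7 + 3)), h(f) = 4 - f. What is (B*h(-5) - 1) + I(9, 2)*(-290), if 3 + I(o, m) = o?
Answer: -7279/4 ≈ -1819.8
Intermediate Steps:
I(o, m) = -3 + o
B = -35/4 (B = 5*(7/(-4)) = 5*(7*(-¼)) = 5*(-7/4) = -35/4 ≈ -8.7500)
(B*h(-5) - 1) + I(9, 2)*(-290) = (-35*(4 - 1*(-5))/4 - 1) + (-3 + 9)*(-290) = (-35*(4 + 5)/4 - 1) + 6*(-290) = (-35/4*9 - 1) - 1740 = (-315/4 - 1) - 1740 = -319/4 - 1740 = -7279/4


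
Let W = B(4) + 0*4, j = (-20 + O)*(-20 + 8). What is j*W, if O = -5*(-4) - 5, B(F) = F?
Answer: 240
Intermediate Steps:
O = 15 (O = 20 - 5 = 15)
j = 60 (j = (-20 + 15)*(-20 + 8) = -5*(-12) = 60)
W = 4 (W = 4 + 0*4 = 4 + 0 = 4)
j*W = 60*4 = 240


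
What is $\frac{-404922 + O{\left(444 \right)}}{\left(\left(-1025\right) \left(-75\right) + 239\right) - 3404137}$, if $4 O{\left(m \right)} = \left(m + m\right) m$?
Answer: $\frac{306354}{3327023} \approx 0.09208$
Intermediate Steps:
$O{\left(m \right)} = \frac{m^{2}}{2}$ ($O{\left(m \right)} = \frac{\left(m + m\right) m}{4} = \frac{2 m m}{4} = \frac{2 m^{2}}{4} = \frac{m^{2}}{2}$)
$\frac{-404922 + O{\left(444 \right)}}{\left(\left(-1025\right) \left(-75\right) + 239\right) - 3404137} = \frac{-404922 + \frac{444^{2}}{2}}{\left(\left(-1025\right) \left(-75\right) + 239\right) - 3404137} = \frac{-404922 + \frac{1}{2} \cdot 197136}{\left(76875 + 239\right) - 3404137} = \frac{-404922 + 98568}{77114 - 3404137} = - \frac{306354}{-3327023} = \left(-306354\right) \left(- \frac{1}{3327023}\right) = \frac{306354}{3327023}$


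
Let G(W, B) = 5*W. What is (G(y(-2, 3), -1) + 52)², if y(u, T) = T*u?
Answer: 484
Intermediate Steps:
(G(y(-2, 3), -1) + 52)² = (5*(3*(-2)) + 52)² = (5*(-6) + 52)² = (-30 + 52)² = 22² = 484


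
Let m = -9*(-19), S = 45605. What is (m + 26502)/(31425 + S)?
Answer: 26673/77030 ≈ 0.34627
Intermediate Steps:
m = 171
(m + 26502)/(31425 + S) = (171 + 26502)/(31425 + 45605) = 26673/77030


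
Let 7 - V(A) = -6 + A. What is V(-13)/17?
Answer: 26/17 ≈ 1.5294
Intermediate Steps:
V(A) = 13 - A (V(A) = 7 - (-6 + A) = 7 + (6 - A) = 13 - A)
V(-13)/17 = (13 - 1*(-13))/17 = (13 + 13)*(1/17) = 26*(1/17) = 26/17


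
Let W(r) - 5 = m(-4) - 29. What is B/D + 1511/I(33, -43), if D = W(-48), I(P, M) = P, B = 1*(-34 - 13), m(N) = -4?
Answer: 43859/924 ≈ 47.466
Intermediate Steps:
B = -47 (B = 1*(-47) = -47)
W(r) = -28 (W(r) = 5 + (-4 - 29) = 5 - 33 = -28)
D = -28
B/D + 1511/I(33, -43) = -47/(-28) + 1511/33 = -47*(-1/28) + 1511*(1/33) = 47/28 + 1511/33 = 43859/924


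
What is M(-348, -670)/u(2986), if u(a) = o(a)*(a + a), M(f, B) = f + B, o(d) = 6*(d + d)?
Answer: -509/106994352 ≈ -4.7573e-6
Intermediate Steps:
o(d) = 12*d (o(d) = 6*(2*d) = 12*d)
M(f, B) = B + f
u(a) = 24*a**2 (u(a) = (12*a)*(a + a) = (12*a)*(2*a) = 24*a**2)
M(-348, -670)/u(2986) = (-670 - 348)/((24*2986**2)) = -1018/(24*8916196) = -1018/213988704 = -1018*1/213988704 = -509/106994352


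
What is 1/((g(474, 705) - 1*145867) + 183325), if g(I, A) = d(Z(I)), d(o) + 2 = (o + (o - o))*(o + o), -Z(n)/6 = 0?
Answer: 1/37456 ≈ 2.6698e-5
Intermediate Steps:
Z(n) = 0 (Z(n) = -6*0 = 0)
d(o) = -2 + 2*o² (d(o) = -2 + (o + (o - o))*(o + o) = -2 + (o + 0)*(2*o) = -2 + o*(2*o) = -2 + 2*o²)
g(I, A) = -2 (g(I, A) = -2 + 2*0² = -2 + 2*0 = -2 + 0 = -2)
1/((g(474, 705) - 1*145867) + 183325) = 1/((-2 - 1*145867) + 183325) = 1/((-2 - 145867) + 183325) = 1/(-145869 + 183325) = 1/37456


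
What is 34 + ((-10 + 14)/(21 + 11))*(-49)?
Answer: 223/8 ≈ 27.875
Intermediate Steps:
34 + ((-10 + 14)/(21 + 11))*(-49) = 34 + (4/32)*(-49) = 34 + (4*(1/32))*(-49) = 34 + (⅛)*(-49) = 34 - 49/8 = 223/8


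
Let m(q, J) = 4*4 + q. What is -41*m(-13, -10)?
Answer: -123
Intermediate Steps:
m(q, J) = 16 + q
-41*m(-13, -10) = -41*(16 - 13) = -41*3 = -123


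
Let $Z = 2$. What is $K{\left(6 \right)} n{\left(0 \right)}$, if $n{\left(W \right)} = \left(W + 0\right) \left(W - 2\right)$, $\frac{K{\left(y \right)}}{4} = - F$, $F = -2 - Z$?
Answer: $0$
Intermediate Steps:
$F = -4$ ($F = -2 - 2 = -4$)
$K{\left(y \right)} = 16$ ($K{\left(y \right)} = 4 \left(\left(-1\right) \left(-4\right)\right) = 4 \cdot 4 = 16$)
$n{\left(W \right)} = W \left(-2 + W\right)$
$K{\left(6 \right)} n{\left(0 \right)} = 16 \cdot 0 \left(-2 + 0\right) = 16 \cdot 0 \left(-2\right) = 16 \cdot 0 = 0$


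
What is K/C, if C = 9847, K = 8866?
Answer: 8866/9847 ≈ 0.90038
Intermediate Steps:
K/C = 8866/9847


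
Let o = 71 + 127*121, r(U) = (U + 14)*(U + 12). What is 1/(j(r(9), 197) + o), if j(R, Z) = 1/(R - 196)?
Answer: 287/4430707 ≈ 6.4775e-5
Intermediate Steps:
r(U) = (12 + U)*(14 + U) (r(U) = (14 + U)*(12 + U) = (12 + U)*(14 + U))
j(R, Z) = 1/(-196 + R)
o = 15438 (o = 71 + 15367 = 15438)
1/(j(r(9), 197) + o) = 1/(1/(-196 + (168 + 9**2 + 26*9)) + 15438) = 1/(1/(-196 + (168 + 81 + 234)) + 15438) = 1/(1/(-196 + 483) + 15438) = 1/(1/287 + 15438) = 1/(4430707/287) = 287/4430707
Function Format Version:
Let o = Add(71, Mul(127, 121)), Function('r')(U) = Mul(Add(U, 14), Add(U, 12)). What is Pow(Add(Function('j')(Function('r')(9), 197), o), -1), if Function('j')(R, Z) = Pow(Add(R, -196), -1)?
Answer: Rational(287, 4430707) ≈ 6.4775e-5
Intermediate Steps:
Function('r')(U) = Mul(Add(12, U), Add(14, U)) (Function('r')(U) = Mul(Add(14, U), Add(12, U)) = Mul(Add(12, U), Add(14, U)))
Function('j')(R, Z) = Pow(Add(-196, R), -1)
o = 15438 (o = Add(71, 15367) = 15438)
Pow(Add(Function('j')(Function('r')(9), 197), o), -1) = Pow(Add(Pow(Add(-196, Add(168, Pow(9, 2), Mul(26, 9))), -1), 15438), -1) = Pow(Add(Pow(Add(-196, Add(168, 81, 234)), -1), 15438), -1) = Pow(Add(Pow(Add(-196, 483), -1), 15438), -1) = Pow(Add(Pow(287, -1), 15438), -1) = Pow(Add(Rational(1, 287), 15438), -1) = Pow(Rational(4430707, 287), -1) = Rational(287, 4430707)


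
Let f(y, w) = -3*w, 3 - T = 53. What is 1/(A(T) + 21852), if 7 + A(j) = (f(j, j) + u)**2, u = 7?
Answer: 1/46494 ≈ 2.1508e-5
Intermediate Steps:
T = -50 (T = 3 - 1*53 = 3 - 53 = -50)
A(j) = -7 + (7 - 3*j)**2 (A(j) = -7 + (-3*j + 7)**2 = -7 + (7 - 3*j)**2)
1/(A(T) + 21852) = 1/((-7 + (-7 + 3*(-50))**2) + 21852) = 1/((-7 + (-7 - 150)**2) + 21852) = 1/((-7 + (-157)**2) + 21852) = 1/((-7 + 24649) + 21852) = 1/(24642 + 21852) = 1/46494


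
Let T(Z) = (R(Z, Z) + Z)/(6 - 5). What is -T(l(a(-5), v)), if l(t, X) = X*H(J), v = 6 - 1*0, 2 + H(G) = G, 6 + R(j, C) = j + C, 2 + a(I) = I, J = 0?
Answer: 42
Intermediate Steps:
a(I) = -2 + I
R(j, C) = -6 + C + j (R(j, C) = -6 + (j + C) = -6 + (C + j) = -6 + C + j)
H(G) = -2 + G
v = 6 (v = 6 + 0 = 6)
l(t, X) = -2*X (l(t, X) = X*(-2 + 0) = X*(-2) = -2*X)
T(Z) = -6 + 3*Z (T(Z) = ((-6 + Z + Z) + Z)/(6 - 5) = ((-6 + 2*Z) + Z)/1 = (-6 + 3*Z)*1 = -6 + 3*Z)
-T(l(a(-5), v)) = -(-6 + 3*(-2*6)) = -(-6 + 3*(-12)) = -(-6 - 36) = -1*(-42) = 42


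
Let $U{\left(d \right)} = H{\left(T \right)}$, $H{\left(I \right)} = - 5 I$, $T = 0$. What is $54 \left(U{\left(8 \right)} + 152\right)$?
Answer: $8208$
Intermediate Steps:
$U{\left(d \right)} = 0$ ($U{\left(d \right)} = \left(-5\right) 0 = 0$)
$54 \left(U{\left(8 \right)} + 152\right) = 54 \left(0 + 152\right) = 54 \cdot 152 = 8208$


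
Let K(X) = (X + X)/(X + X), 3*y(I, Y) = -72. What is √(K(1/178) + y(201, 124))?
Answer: I*√23 ≈ 4.7958*I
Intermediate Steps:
y(I, Y) = -24 (y(I, Y) = (⅓)*(-72) = -24)
K(X) = 1 (K(X) = (2*X)/((2*X)) = (2*X)*(1/(2*X)) = 1)
√(K(1/178) + y(201, 124)) = √(1 - 24) = √(-23) = I*√23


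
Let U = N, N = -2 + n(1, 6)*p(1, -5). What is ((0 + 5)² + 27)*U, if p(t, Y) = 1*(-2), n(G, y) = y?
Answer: -728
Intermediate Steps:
p(t, Y) = -2
N = -14 (N = -2 + 6*(-2) = -2 - 12 = -14)
U = -14
((0 + 5)² + 27)*U = ((0 + 5)² + 27)*(-14) = (5² + 27)*(-14) = (25 + 27)*(-14) = 52*(-14) = -728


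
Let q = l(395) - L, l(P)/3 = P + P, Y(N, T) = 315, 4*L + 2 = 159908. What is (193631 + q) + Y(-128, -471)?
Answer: 312679/2 ≈ 1.5634e+5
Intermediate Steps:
L = 79953/2 (L = -1/2 + (1/4)*159908 = -1/2 + 39977 = 79953/2 ≈ 39977.)
l(P) = 6*P (l(P) = 3*(P + P) = 3*(2*P) = 6*P)
q = -75213/2 (q = 6*395 - 1*79953/2 = 2370 - 79953/2 = -75213/2 ≈ -37607.)
(193631 + q) + Y(-128, -471) = (193631 - 75213/2) + 315 = 312049/2 + 315 = 312679/2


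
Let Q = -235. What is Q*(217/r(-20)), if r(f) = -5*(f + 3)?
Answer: -10199/17 ≈ -599.94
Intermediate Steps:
r(f) = -15 - 5*f (r(f) = -5*(3 + f) = -15 - 5*f)
Q*(217/r(-20)) = -50995/(-15 - 5*(-20)) = -50995/(-15 + 100) = -50995/85 = -235*217/85 = -10199/17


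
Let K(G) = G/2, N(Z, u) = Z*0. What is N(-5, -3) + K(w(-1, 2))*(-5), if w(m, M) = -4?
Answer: 10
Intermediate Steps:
N(Z, u) = 0
K(G) = G/2 (K(G) = G*(1/2) = G/2)
N(-5, -3) + K(w(-1, 2))*(-5) = 0 + ((1/2)*(-4))*(-5) = 0 - 2*(-5) = 0 + 10 = 10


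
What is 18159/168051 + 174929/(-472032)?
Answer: -6941788097/26441816544 ≈ -0.26253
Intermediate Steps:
18159/168051 + 174929/(-472032) = 18159*(1/168051) + 174929*(-1/472032) = 6053/56017 - 174929/472032 = -6941788097/26441816544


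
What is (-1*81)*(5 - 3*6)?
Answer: 1053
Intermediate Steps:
(-1*81)*(5 - 3*6) = -81*(5 - 18) = -81*(-13) = 1053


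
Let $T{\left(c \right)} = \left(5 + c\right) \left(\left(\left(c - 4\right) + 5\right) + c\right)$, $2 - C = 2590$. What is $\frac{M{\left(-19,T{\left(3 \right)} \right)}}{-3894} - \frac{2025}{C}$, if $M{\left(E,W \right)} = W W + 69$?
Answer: $- \frac{204595}{5038836} \approx -0.040604$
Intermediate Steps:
$C = -2588$ ($C = 2 - 2590 = -2588$)
$T{\left(c \right)} = \left(1 + 2 c\right) \left(5 + c\right)$ ($T{\left(c \right)} = \left(5 + c\right) \left(\left(\left(-4 + c\right) + 5\right) + c\right) = \left(5 + c\right) \left(\left(1 + c\right) + c\right) = \left(5 + c\right) \left(1 + 2 c\right) = \left(1 + 2 c\right) \left(5 + c\right)$)
$M{\left(E,W \right)} = 69 + W^{2}$ ($M{\left(E,W \right)} = W^{2} + 69 = 69 + W^{2}$)
$\frac{M{\left(-19,T{\left(3 \right)} \right)}}{-3894} - \frac{2025}{C} = \frac{69 + \left(5 + 2 \cdot 3^{2} + 11 \cdot 3\right)^{2}}{-3894} - \frac{2025}{-2588} = \left(69 + \left(5 + 2 \cdot 9 + 33\right)^{2}\right) \left(- \frac{1}{3894}\right) - - \frac{2025}{2588} = \left(69 + \left(5 + 18 + 33\right)^{2}\right) \left(- \frac{1}{3894}\right) + \frac{2025}{2588} = \left(69 + 56^{2}\right) \left(- \frac{1}{3894}\right) + \frac{2025}{2588} = \left(69 + 3136\right) \left(- \frac{1}{3894}\right) + \frac{2025}{2588} = 3205 \left(- \frac{1}{3894}\right) + \frac{2025}{2588} = - \frac{3205}{3894} + \frac{2025}{2588} = - \frac{204595}{5038836}$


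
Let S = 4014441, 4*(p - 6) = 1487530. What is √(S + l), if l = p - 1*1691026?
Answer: √10781214/2 ≈ 1641.7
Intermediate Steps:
p = 743777/2 (p = 6 + (¼)*1487530 = 6 + 743765/2 = 743777/2 ≈ 3.7189e+5)
l = -2638275/2 (l = 743777/2 - 1*1691026 = 743777/2 - 1691026 = -2638275/2 ≈ -1.3191e+6)
√(S + l) = √(4014441 - 2638275/2) = √(5390607/2) = √10781214/2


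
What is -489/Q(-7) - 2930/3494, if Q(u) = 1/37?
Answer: -31609936/1747 ≈ -18094.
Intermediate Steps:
Q(u) = 1/37
-489/Q(-7) - 2930/3494 = -489/1/37 - 2930/3494 = -489*37 - 2930*1/3494 = -18093 - 1465/1747 = -31609936/1747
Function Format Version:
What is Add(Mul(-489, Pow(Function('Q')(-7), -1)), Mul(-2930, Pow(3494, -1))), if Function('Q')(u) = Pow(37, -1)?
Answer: Rational(-31609936, 1747) ≈ -18094.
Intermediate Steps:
Function('Q')(u) = Rational(1, 37)
Add(Mul(-489, Pow(Function('Q')(-7), -1)), Mul(-2930, Pow(3494, -1))) = Add(Mul(-489, Pow(Rational(1, 37), -1)), Mul(-2930, Pow(3494, -1))) = Add(Mul(-489, 37), Mul(-2930, Rational(1, 3494))) = Add(-18093, Rational(-1465, 1747)) = Rational(-31609936, 1747)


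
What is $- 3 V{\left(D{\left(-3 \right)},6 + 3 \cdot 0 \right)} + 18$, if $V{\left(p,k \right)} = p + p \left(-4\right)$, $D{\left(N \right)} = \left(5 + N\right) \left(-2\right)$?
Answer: $-18$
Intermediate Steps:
$D{\left(N \right)} = -10 - 2 N$
$V{\left(p,k \right)} = - 3 p$ ($V{\left(p,k \right)} = p - 4 p = - 3 p$)
$- 3 V{\left(D{\left(-3 \right)},6 + 3 \cdot 0 \right)} + 18 = - 3 \left(- 3 \left(-10 - -6\right)\right) + 18 = - 3 \left(- 3 \left(-10 + 6\right)\right) + 18 = - 3 \left(\left(-3\right) \left(-4\right)\right) + 18 = \left(-3\right) 12 + 18 = -36 + 18 = -18$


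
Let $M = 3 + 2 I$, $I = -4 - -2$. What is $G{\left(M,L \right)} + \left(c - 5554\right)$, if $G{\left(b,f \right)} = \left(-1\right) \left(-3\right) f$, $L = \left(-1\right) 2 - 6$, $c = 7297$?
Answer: $1719$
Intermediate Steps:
$I = -2$ ($I = -4 + 2 = -2$)
$L = -8$ ($L = -2 - 6 = -8$)
$M = -1$ ($M = 3 + 2 \left(-2\right) = 3 - 4 = -1$)
$G{\left(b,f \right)} = 3 f$
$G{\left(M,L \right)} + \left(c - 5554\right) = 3 \left(-8\right) + \left(7297 - 5554\right) = -24 + \left(7297 - 5554\right) = -24 + 1743 = 1719$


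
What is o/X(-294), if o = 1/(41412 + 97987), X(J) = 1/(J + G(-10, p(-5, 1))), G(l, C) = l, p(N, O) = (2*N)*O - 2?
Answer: -304/139399 ≈ -0.0021808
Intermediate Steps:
p(N, O) = -2 + 2*N*O (p(N, O) = 2*N*O - 2 = -2 + 2*N*O)
X(J) = 1/(-10 + J) (X(J) = 1/(J - 10) = 1/(-10 + J))
o = 1/139399 ≈ 7.1737e-6
o/X(-294) = 1/(139399*(1/(-10 - 294))) = 1/(139399*(1/(-304))) = 1/(139399*(-1/304)) = (1/139399)*(-304) = -304/139399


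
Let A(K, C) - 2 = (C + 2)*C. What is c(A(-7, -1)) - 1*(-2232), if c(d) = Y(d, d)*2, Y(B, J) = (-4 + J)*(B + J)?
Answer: 2220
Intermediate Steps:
A(K, C) = 2 + C*(2 + C) (A(K, C) = 2 + (C + 2)*C = 2 + (2 + C)*C = 2 + C*(2 + C))
c(d) = -16*d + 4*d² (c(d) = (d² - 4*d - 4*d + d*d)*2 = (d² - 4*d - 4*d + d²)*2 = (-8*d + 2*d²)*2 = -16*d + 4*d²)
c(A(-7, -1)) - 1*(-2232) = 4*(2 + (-1)² + 2*(-1))*(-4 + (2 + (-1)² + 2*(-1))) - 1*(-2232) = 4*(2 + 1 - 2)*(-4 + (2 + 1 - 2)) + 2232 = 4*1*(-4 + 1) + 2232 = 4*1*(-3) + 2232 = -12 + 2232 = 2220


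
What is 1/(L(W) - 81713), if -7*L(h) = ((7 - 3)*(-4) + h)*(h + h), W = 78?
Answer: -7/581663 ≈ -1.2034e-5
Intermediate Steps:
L(h) = -2*h*(-16 + h)/7 (L(h) = -((7 - 3)*(-4) + h)*(h + h)/7 = -(4*(-4) + h)*2*h/7 = -(-16 + h)*2*h/7 = -2*h*(-16 + h)/7)
1/(L(W) - 81713) = 1/((2/7)*78*(16 - 1*78) - 81713) = 1/((2/7)*78*(16 - 78) - 81713) = 1/((2/7)*78*(-62) - 81713) = 1/(-9672/7 - 81713) = 1/(-581663/7) = -7/581663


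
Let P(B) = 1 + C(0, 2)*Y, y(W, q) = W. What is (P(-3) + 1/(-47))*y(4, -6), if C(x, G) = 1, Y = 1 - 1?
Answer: 184/47 ≈ 3.9149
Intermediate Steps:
Y = 0
P(B) = 1 (P(B) = 1 + 1*0 = 1 + 0 = 1)
(P(-3) + 1/(-47))*y(4, -6) = (1 + 1/(-47))*4 = (1 - 1/47)*4 = (46/47)*4 = 184/47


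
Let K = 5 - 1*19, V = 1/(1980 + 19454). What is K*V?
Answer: -1/1531 ≈ -0.00065317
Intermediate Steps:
V = 1/21434 ≈ 4.6655e-5
K = -14 (K = 5 - 19 = -14)
K*V = -14*1/21434 = -1/1531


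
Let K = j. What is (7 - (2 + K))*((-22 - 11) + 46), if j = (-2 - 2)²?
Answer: -143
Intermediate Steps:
j = 16 (j = (-4)² = 16)
K = 16
(7 - (2 + K))*((-22 - 11) + 46) = (7 - (2 + 16))*((-22 - 11) + 46) = (7 - 1*18)*(-33 + 46) = (7 - 18)*13 = -11*13 = -143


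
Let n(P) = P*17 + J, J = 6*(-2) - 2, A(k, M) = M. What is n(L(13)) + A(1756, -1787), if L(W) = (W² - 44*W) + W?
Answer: -8431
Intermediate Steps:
J = -14 (J = -12 - 2 = -14)
L(W) = W² - 43*W
n(P) = -14 + 17*P (n(P) = P*17 - 14 = 17*P - 14 = -14 + 17*P)
n(L(13)) + A(1756, -1787) = (-14 + 17*(13*(-43 + 13))) - 1787 = (-14 + 17*(13*(-30))) - 1787 = (-14 + 17*(-390)) - 1787 = (-14 - 6630) - 1787 = -6644 - 1787 = -8431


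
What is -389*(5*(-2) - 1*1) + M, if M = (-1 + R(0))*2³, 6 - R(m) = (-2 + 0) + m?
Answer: 4335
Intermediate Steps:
R(m) = 8 - m (R(m) = 6 - ((-2 + 0) + m) = 6 - (-2 + m) = 6 + (2 - m) = 8 - m)
M = 56 (M = (-1 + (8 - 1*0))*2³ = (-1 + (8 + 0))*8 = (-1 + 8)*8 = 7*8 = 56)
-389*(5*(-2) - 1*1) + M = -389*(5*(-2) - 1*1) + 56 = -389*(-10 - 1) + 56 = -389*(-11) + 56 = 4279 + 56 = 4335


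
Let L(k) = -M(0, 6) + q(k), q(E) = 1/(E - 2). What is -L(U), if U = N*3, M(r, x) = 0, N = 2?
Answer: -¼ ≈ -0.25000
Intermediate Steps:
q(E) = 1/(-2 + E)
U = 6 (U = 2*3 = 6)
L(k) = 1/(-2 + k) (L(k) = -1*0 + 1/(-2 + k) = 0 + 1/(-2 + k) = 1/(-2 + k))
-L(U) = -1/(-2 + 6) = -1/4 = -1*¼ = -¼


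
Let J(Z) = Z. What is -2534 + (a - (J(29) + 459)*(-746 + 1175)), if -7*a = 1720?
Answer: -1484922/7 ≈ -2.1213e+5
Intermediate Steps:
a = -1720/7 (a = -⅐*1720 = -1720/7 ≈ -245.71)
-2534 + (a - (J(29) + 459)*(-746 + 1175)) = -2534 + (-1720/7 - (29 + 459)*(-746 + 1175)) = -2534 + (-1720/7 - 488*429) = -2534 + (-1720/7 - 1*209352) = -2534 + (-1720/7 - 209352) = -2534 - 1467184/7 = -1484922/7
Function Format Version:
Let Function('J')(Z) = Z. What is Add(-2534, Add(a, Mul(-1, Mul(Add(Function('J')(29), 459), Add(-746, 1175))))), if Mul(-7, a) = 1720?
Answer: Rational(-1484922, 7) ≈ -2.1213e+5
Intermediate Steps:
a = Rational(-1720, 7) (a = Mul(Rational(-1, 7), 1720) = Rational(-1720, 7) ≈ -245.71)
Add(-2534, Add(a, Mul(-1, Mul(Add(Function('J')(29), 459), Add(-746, 1175))))) = Add(-2534, Add(Rational(-1720, 7), Mul(-1, Mul(Add(29, 459), Add(-746, 1175))))) = Add(-2534, Add(Rational(-1720, 7), Mul(-1, Mul(488, 429)))) = Add(-2534, Add(Rational(-1720, 7), Mul(-1, 209352))) = Add(-2534, Add(Rational(-1720, 7), -209352)) = Add(-2534, Rational(-1467184, 7)) = Rational(-1484922, 7)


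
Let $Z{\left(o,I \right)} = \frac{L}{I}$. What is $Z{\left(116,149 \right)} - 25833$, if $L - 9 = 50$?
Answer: $- \frac{3849058}{149} \approx -25833.0$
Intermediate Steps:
$L = 59$ ($L = 9 + 50 = 59$)
$Z{\left(o,I \right)} = \frac{59}{I}$
$Z{\left(116,149 \right)} - 25833 = \frac{59}{149} - 25833 = - \frac{3849058}{149}$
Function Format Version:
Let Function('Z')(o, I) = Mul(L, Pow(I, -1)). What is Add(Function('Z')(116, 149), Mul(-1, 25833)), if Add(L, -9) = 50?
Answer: Rational(-3849058, 149) ≈ -25833.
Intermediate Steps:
L = 59 (L = Add(9, 50) = 59)
Function('Z')(o, I) = Mul(59, Pow(I, -1))
Add(Function('Z')(116, 149), Mul(-1, 25833)) = Add(Mul(59, Pow(149, -1)), Mul(-1, 25833)) = Add(Mul(59, Rational(1, 149)), -25833) = Add(Rational(59, 149), -25833) = Rational(-3849058, 149)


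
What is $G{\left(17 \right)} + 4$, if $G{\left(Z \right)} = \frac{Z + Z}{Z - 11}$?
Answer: $\frac{29}{3} \approx 9.6667$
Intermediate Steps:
$G{\left(Z \right)} = \frac{2 Z}{-11 + Z}$
$G{\left(17 \right)} + 4 = 2 \cdot 17 \frac{1}{-11 + 17} + 4 = 2 \cdot 17 \cdot \frac{1}{6} + 4 = \frac{17}{3} + 4 = \frac{29}{3}$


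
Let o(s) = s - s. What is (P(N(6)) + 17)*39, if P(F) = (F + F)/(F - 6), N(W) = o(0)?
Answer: 663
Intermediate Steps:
o(s) = 0
N(W) = 0
P(F) = 2*F/(-6 + F) (P(F) = (2*F)/(-6 + F) = 2*F/(-6 + F))
(P(N(6)) + 17)*39 = (2*0/(-6 + 0) + 17)*39 = (2*0/(-6) + 17)*39 = (2*0*(-⅙) + 17)*39 = (0 + 17)*39 = 17*39 = 663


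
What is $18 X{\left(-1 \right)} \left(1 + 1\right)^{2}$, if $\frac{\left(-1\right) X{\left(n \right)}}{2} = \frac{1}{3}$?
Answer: $-48$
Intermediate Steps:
$X{\left(n \right)} = - \frac{2}{3}$
$18 X{\left(-1 \right)} \left(1 + 1\right)^{2} = 18 \left(- \frac{2}{3}\right) \left(1 + 1\right)^{2} = - 12 \cdot 2^{2} = \left(-12\right) 4 = -48$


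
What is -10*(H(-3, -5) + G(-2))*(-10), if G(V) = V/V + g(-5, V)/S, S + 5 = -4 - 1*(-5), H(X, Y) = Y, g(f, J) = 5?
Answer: -525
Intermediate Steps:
S = -4 (S = -5 + (-4 - 1*(-5)) = -5 + (-4 + 5) = -5 + 1 = -4)
G(V) = -¼ (G(V) = V/V + 5/(-4) = 1 + 5*(-¼) = 1 - 5/4 = -¼)
-10*(H(-3, -5) + G(-2))*(-10) = -10*(-5 - ¼)*(-10) = -10*(-21/4)*(-10) = (105/2)*(-10) = -525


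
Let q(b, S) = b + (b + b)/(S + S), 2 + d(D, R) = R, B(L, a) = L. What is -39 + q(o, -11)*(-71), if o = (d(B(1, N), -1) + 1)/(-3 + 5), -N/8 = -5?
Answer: 281/11 ≈ 25.545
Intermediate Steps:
N = 40 (N = -8*(-5) = 40)
d(D, R) = -2 + R
o = -1 (o = ((-2 - 1) + 1)/(-3 + 5) = (-3 + 1)/2 = -2*½ = -1)
q(b, S) = b + b/S (q(b, S) = b + (2*b)/((2*S)) = b + (2*b)*(1/(2*S)) = b + b/S)
-39 + q(o, -11)*(-71) = -39 + (-1 - 1/(-11))*(-71) = -39 + (-1 - 1*(-1/11))*(-71) = -39 + (-1 + 1/11)*(-71) = -39 - 10/11*(-71) = -39 + 710/11 = 281/11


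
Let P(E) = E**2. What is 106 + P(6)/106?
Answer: 5636/53 ≈ 106.34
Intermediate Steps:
106 + P(6)/106 = 106 + 6**2/106 = 106 + (1/106)*36 = 106 + 18/53 = 5636/53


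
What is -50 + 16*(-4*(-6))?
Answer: 334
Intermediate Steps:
-50 + 16*(-4*(-6)) = -50 + 16*24 = -50 + 384 = 334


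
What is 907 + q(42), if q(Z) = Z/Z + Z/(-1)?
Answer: 866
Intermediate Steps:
q(Z) = 1 - Z (q(Z) = 1 + Z*(-1) = 1 - Z)
907 + q(42) = 907 + (1 - 1*42) = 907 + (1 - 42) = 907 - 41 = 866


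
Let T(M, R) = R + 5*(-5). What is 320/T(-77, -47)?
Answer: -40/9 ≈ -4.4444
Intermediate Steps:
T(M, R) = -25 + R (T(M, R) = R - 25 = -25 + R)
320/T(-77, -47) = 320/(-25 - 47) = 320/(-72) = 320*(-1/72) = -40/9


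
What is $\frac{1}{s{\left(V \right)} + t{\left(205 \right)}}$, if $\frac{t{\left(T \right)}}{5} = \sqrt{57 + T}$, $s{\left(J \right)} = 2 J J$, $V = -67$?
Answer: $\frac{4489}{40298967} - \frac{5 \sqrt{262}}{80597934} \approx 0.00011039$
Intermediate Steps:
$s{\left(J \right)} = 2 J^{2}$
$t{\left(T \right)} = 5 \sqrt{57 + T}$
$\frac{1}{s{\left(V \right)} + t{\left(205 \right)}} = \frac{1}{2 \left(-67\right)^{2} + 5 \sqrt{57 + 205}} = \frac{1}{2 \cdot 4489 + 5 \sqrt{262}} = \frac{1}{8978 + 5 \sqrt{262}}$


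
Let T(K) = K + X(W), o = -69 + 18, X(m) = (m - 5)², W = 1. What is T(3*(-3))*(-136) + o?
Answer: -1003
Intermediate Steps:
X(m) = (-5 + m)²
o = -51
T(K) = 16 + K (T(K) = K + (-5 + 1)² = K + (-4)² = K + 16 = 16 + K)
T(3*(-3))*(-136) + o = (16 + 3*(-3))*(-136) - 51 = (16 - 9)*(-136) - 51 = 7*(-136) - 51 = -952 - 51 = -1003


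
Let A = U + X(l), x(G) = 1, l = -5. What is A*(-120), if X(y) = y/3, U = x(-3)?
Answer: 80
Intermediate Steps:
U = 1
X(y) = y/3 (X(y) = y*(⅓) = y/3)
A = -⅔ (A = 1 + (⅓)*(-5) = 1 - 5/3 = -⅔ ≈ -0.66667)
A*(-120) = -⅔*(-120) = 80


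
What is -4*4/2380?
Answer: -4/595 ≈ -0.0067227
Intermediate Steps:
-4*4/2380 = -16*1/2380 = -4/595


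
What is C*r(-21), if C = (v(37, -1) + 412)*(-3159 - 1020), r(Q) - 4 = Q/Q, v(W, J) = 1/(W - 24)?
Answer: -111934515/13 ≈ -8.6104e+6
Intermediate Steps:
v(W, J) = 1/(-24 + W)
r(Q) = 5 (r(Q) = 4 + Q/Q = 4 + 1 = 5)
C = -22386903/13 (C = (1/(-24 + 37) + 412)*(-3159 - 1020) = (1/13 + 412)*(-4179) = (5357/13)*(-4179) = -22386903/13 ≈ -1.7221e+6)
C*r(-21) = -22386903/13*5 = -111934515/13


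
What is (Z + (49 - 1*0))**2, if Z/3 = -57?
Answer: 14884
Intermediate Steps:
Z = -171 (Z = 3*(-57) = -171)
(Z + (49 - 1*0))**2 = (-171 + (49 - 1*0))**2 = (-171 + (49 + 0))**2 = (-171 + 49)**2 = (-122)**2 = 14884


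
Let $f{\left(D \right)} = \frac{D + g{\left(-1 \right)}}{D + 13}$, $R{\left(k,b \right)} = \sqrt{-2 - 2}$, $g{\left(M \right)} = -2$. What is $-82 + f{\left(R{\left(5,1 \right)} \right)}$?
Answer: $- \frac{14208}{173} + \frac{30 i}{173} \approx -82.127 + 0.17341 i$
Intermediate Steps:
$R{\left(k,b \right)} = 2 i$ ($R{\left(k,b \right)} = \sqrt{-4} = 2 i$)
$f{\left(D \right)} = \frac{-2 + D}{13 + D}$ ($f{\left(D \right)} = \frac{D - 2}{D + 13} = \frac{-2 + D}{13 + D}$)
$-82 + f{\left(R{\left(5,1 \right)} \right)} = -82 + \frac{-2 + 2 i}{13 + 2 i} = -82 + \frac{13 - 2 i}{173} \left(-2 + 2 i\right) = -82 + \frac{\left(-2 + 2 i\right) \left(13 - 2 i\right)}{173}$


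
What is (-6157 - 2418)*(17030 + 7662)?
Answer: -211733900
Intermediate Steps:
(-6157 - 2418)*(17030 + 7662) = -8575*24692 = -211733900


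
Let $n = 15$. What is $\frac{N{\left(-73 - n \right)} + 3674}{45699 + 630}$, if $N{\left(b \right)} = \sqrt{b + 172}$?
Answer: $\frac{3674}{46329} + \frac{2 \sqrt{21}}{46329} \approx 0.0795$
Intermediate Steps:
$N{\left(b \right)} = \sqrt{172 + b}$
$\frac{N{\left(-73 - n \right)} + 3674}{45699 + 630} = \frac{\sqrt{172 - 88} + 3674}{45699 + 630} = \frac{\sqrt{172 - 88} + 3674}{46329} = \left(\sqrt{172 - 88} + 3674\right) \frac{1}{46329} = \left(\sqrt{84} + 3674\right) \frac{1}{46329} = \left(2 \sqrt{21} + 3674\right) \frac{1}{46329} = \left(3674 + 2 \sqrt{21}\right) \frac{1}{46329} = \frac{3674}{46329} + \frac{2 \sqrt{21}}{46329}$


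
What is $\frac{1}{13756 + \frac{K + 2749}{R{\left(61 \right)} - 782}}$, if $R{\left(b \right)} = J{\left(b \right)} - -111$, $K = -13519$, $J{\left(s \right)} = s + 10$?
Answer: $\frac{20}{275479} \approx 7.2601 \cdot 10^{-5}$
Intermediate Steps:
$J{\left(s \right)} = 10 + s$
$R{\left(b \right)} = 121 + b$ ($R{\left(b \right)} = \left(10 + b\right) - -111 = \left(10 + b\right) + 111 = 121 + b$)
$\frac{1}{13756 + \frac{K + 2749}{R{\left(61 \right)} - 782}} = \frac{1}{13756 + \frac{-13519 + 2749}{\left(121 + 61\right) - 782}} = \frac{1}{13756 - \frac{10770}{182 - 782}} = \frac{1}{13756 - \frac{10770}{-600}} = \frac{1}{13756 - - \frac{359}{20}} = \frac{1}{13756 + \frac{359}{20}} = \frac{1}{\frac{275479}{20}} = \frac{20}{275479}$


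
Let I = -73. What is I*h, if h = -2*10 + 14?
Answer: 438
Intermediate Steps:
h = -6 (h = -20 + 14 = -6)
I*h = -73*(-6) = 438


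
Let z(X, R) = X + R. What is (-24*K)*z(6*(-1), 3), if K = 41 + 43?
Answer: 6048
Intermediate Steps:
K = 84
z(X, R) = R + X
(-24*K)*z(6*(-1), 3) = (-24*84)*(3 + 6*(-1)) = -2016*(3 - 6) = -2016*(-3) = 6048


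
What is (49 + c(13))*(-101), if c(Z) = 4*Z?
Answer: -10201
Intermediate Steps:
(49 + c(13))*(-101) = (49 + 4*13)*(-101) = (49 + 52)*(-101) = 101*(-101) = -10201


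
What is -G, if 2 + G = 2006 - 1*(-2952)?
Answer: -4956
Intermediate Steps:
G = 4956 (G = -2 + (2006 - 1*(-2952)) = -2 + (2006 + 2952) = -2 + 4958 = 4956)
-G = -1*4956 = -4956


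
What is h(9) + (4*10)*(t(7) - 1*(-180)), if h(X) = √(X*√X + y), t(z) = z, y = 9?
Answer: 7486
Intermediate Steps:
h(X) = √(9 + X^(3/2)) (h(X) = √(X*√X + 9) = √(X^(3/2) + 9) = √(9 + X^(3/2)))
h(9) + (4*10)*(t(7) - 1*(-180)) = √(9 + 9^(3/2)) + (4*10)*(7 - 1*(-180)) = √(9 + 27) + 40*(7 + 180) = √36 + 40*187 = 6 + 7480 = 7486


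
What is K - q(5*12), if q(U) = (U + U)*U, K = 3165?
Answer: -4035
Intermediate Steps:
q(U) = 2*U² (q(U) = (2*U)*U = 2*U²)
K - q(5*12) = 3165 - 2*(5*12)² = 3165 - 2*60² = 3165 - 2*3600 = 3165 - 1*7200 = 3165 - 7200 = -4035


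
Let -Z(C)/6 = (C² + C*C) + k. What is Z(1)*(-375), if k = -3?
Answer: -2250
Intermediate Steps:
Z(C) = 18 - 12*C² (Z(C) = -6*((C² + C*C) - 3) = -6*((C² + C²) - 3) = -6*(2*C² - 3) = -6*(-3 + 2*C²) = 18 - 12*C²)
Z(1)*(-375) = (18 - 12*1²)*(-375) = (18 - 12*1)*(-375) = (18 - 12)*(-375) = 6*(-375) = -2250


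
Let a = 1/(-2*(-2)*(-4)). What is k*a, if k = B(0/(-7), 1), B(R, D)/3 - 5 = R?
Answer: -15/16 ≈ -0.93750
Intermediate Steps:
B(R, D) = 15 + 3*R
k = 15 (k = 15 + 3*(0/(-7)) = 15 + 3*(0*(-1/7)) = 15 + 3*0 = 15 + 0 = 15)
a = -1/16 (a = 1/(4*(-4)) = 1/(-16) = -1/16 ≈ -0.062500)
k*a = 15*(-1/16) = -15/16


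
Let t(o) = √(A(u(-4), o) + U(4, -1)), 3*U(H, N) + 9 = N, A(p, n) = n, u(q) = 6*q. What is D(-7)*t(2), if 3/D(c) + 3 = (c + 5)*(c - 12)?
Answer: 2*I*√3/35 ≈ 0.098974*I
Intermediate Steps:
U(H, N) = -3 + N/3
t(o) = √(-10/3 + o) (t(o) = √(o + (-3 + (⅓)*(-1))) = √(o + (-3 - ⅓)) = √(o - 10/3) = √(-10/3 + o))
D(c) = 3/(-3 + (-12 + c)*(5 + c)) (D(c) = 3/(-3 + (c + 5)*(c - 12)) = 3/(-3 + (5 + c)*(-12 + c)) = 3/(-3 + (-12 + c)*(5 + c)))
D(-7)*t(2) = (3/(-63 + (-7)² - 7*(-7)))*(√(-30 + 9*2)/3) = (3/(-63 + 49 + 49))*(√(-30 + 18)/3) = (3/35)*(√(-12)/3) = (3*(1/35))*((2*I*√3)/3) = 3*(2*I*√3/3)/35 = 2*I*√3/35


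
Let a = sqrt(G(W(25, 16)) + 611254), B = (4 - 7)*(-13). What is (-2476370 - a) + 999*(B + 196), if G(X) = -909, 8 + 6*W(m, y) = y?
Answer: -2241605 - sqrt(610345) ≈ -2.2424e+6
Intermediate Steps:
W(m, y) = -4/3 + y/6
B = 39 (B = -3*(-13) = 39)
a = sqrt(610345) (a = sqrt(-909 + 611254) = sqrt(610345) ≈ 781.25)
(-2476370 - a) + 999*(B + 196) = (-2476370 - sqrt(610345)) + 999*(39 + 196) = (-2476370 - sqrt(610345)) + 999*235 = (-2476370 - sqrt(610345)) + 234765 = -2241605 - sqrt(610345)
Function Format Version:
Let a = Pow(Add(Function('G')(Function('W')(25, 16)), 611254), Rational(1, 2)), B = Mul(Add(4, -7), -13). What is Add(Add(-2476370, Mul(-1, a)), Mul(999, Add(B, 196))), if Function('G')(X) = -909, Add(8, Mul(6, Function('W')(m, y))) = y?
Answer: Add(-2241605, Mul(-1, Pow(610345, Rational(1, 2)))) ≈ -2.2424e+6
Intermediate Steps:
Function('W')(m, y) = Add(Rational(-4, 3), Mul(Rational(1, 6), y))
B = 39 (B = Mul(-3, -13) = 39)
a = Pow(610345, Rational(1, 2)) (a = Pow(Add(-909, 611254), Rational(1, 2)) = Pow(610345, Rational(1, 2)) ≈ 781.25)
Add(Add(-2476370, Mul(-1, a)), Mul(999, Add(B, 196))) = Add(Add(-2476370, Mul(-1, Pow(610345, Rational(1, 2)))), Mul(999, Add(39, 196))) = Add(Add(-2476370, Mul(-1, Pow(610345, Rational(1, 2)))), Mul(999, 235)) = Add(Add(-2476370, Mul(-1, Pow(610345, Rational(1, 2)))), 234765) = Add(-2241605, Mul(-1, Pow(610345, Rational(1, 2))))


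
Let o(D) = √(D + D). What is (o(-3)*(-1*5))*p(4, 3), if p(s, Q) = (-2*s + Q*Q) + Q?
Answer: -20*I*√6 ≈ -48.99*I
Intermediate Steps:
o(D) = √2*√D (o(D) = √(2*D) = √2*√D)
p(s, Q) = Q + Q² - 2*s (p(s, Q) = (-2*s + Q²) + Q = (Q² - 2*s) + Q = Q + Q² - 2*s)
(o(-3)*(-1*5))*p(4, 3) = ((√2*√(-3))*(-1*5))*(3 + 3² - 2*4) = ((√2*(I*√3))*(-5))*(3 + 9 - 8) = ((I*√6)*(-5))*4 = -5*I*√6*4 = -20*I*√6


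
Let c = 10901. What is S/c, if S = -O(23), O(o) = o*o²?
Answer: -12167/10901 ≈ -1.1161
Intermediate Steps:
O(o) = o³
S = -12167 (S = -1*23³ = -1*12167 = -12167)
S/c = -12167/10901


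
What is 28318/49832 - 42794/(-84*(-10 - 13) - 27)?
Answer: -1039282409/47464980 ≈ -21.896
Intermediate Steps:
28318/49832 - 42794/(-84*(-10 - 13) - 27) = 28318*(1/49832) - 42794/(-84*(-23) - 27) = 14159/24916 - 42794/(1932 - 27) = 14159/24916 - 42794/1905 = -1039282409/47464980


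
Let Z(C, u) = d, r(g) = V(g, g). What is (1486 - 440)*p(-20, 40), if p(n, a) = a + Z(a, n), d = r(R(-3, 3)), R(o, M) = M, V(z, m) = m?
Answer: 44978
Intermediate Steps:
r(g) = g
d = 3
Z(C, u) = 3
p(n, a) = 3 + a (p(n, a) = a + 3 = 3 + a)
(1486 - 440)*p(-20, 40) = (1486 - 440)*(3 + 40) = 1046*43 = 44978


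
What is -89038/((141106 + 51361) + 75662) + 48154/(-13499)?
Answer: -14113407828/3619473371 ≈ -3.8993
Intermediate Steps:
-89038/((141106 + 51361) + 75662) + 48154/(-13499) = -89038/(192467 + 75662) + 48154*(-1/13499) = -89038/268129 - 48154/13499 = -14113407828/3619473371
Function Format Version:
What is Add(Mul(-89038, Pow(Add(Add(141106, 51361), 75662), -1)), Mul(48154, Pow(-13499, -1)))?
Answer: Rational(-14113407828, 3619473371) ≈ -3.8993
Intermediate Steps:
Add(Mul(-89038, Pow(Add(Add(141106, 51361), 75662), -1)), Mul(48154, Pow(-13499, -1))) = Add(Mul(-89038, Pow(Add(192467, 75662), -1)), Mul(48154, Rational(-1, 13499))) = Add(Mul(-89038, Pow(268129, -1)), Rational(-48154, 13499)) = Add(Mul(-89038, Rational(1, 268129)), Rational(-48154, 13499)) = Add(Rational(-89038, 268129), Rational(-48154, 13499)) = Rational(-14113407828, 3619473371)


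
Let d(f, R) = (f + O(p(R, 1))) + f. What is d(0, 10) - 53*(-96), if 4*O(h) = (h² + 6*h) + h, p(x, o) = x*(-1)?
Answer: 10191/2 ≈ 5095.5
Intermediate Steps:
p(x, o) = -x
O(h) = h²/4 + 7*h/4 (O(h) = ((h² + 6*h) + h)/4 = (h² + 7*h)/4 = h²/4 + 7*h/4)
d(f, R) = 2*f - R*(7 - R)/4 (d(f, R) = (f + (-R)*(7 - R)/4) + f = (f - R*(7 - R)/4) + f = 2*f - R*(7 - R)/4)
d(0, 10) - 53*(-96) = (2*0 + (¼)*10*(-7 + 10)) - 53*(-96) = (0 + (¼)*10*3) + 5088 = (0 + 15/2) + 5088 = 15/2 + 5088 = 10191/2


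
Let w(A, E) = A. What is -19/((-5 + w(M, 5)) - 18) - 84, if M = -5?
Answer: -2333/28 ≈ -83.321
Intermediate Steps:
-19/((-5 + w(M, 5)) - 18) - 84 = -19/((-5 - 5) - 18) - 84 = -19/(-10 - 18) - 84 = -19/(-28) - 84 = -19*(-1/28) - 84 = 19/28 - 84 = -2333/28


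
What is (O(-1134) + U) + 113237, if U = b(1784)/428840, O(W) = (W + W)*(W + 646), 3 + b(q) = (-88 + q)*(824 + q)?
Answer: 104639645761/85768 ≈ 1.2200e+6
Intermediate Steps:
b(q) = -3 + (-88 + q)*(824 + q)
O(W) = 2*W*(646 + W) (O(W) = (2*W)*(646 + W) = 2*W*(646 + W))
U = 884633/85768 (U = (-72515 + 1784² + 736*1784)/428840 = (-72515 + 3182656 + 1313024)*(1/428840) = 4423165*(1/428840) = 884633/85768 ≈ 10.314)
(O(-1134) + U) + 113237 = (2*(-1134)*(646 - 1134) + 884633/85768) + 113237 = (2*(-1134)*(-488) + 884633/85768) + 113237 = (1106784 + 884633/85768) + 113237 = 94927534745/85768 + 113237 = 104639645761/85768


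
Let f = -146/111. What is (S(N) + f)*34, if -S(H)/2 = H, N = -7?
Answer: 47872/111 ≈ 431.28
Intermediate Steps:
f = -146/111 (f = -146*1/111 = -146/111 ≈ -1.3153)
S(H) = -2*H
(S(N) + f)*34 = (-2*(-7) - 146/111)*34 = (14 - 146/111)*34 = (1408/111)*34 = 47872/111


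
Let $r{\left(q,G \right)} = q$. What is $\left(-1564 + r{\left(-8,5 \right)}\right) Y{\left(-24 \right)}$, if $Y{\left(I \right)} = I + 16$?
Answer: $12576$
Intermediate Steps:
$Y{\left(I \right)} = 16 + I$
$\left(-1564 + r{\left(-8,5 \right)}\right) Y{\left(-24 \right)} = \left(-1564 - 8\right) \left(16 - 24\right) = \left(-1572\right) \left(-8\right) = 12576$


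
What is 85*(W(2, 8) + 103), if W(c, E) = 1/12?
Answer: 105145/12 ≈ 8762.1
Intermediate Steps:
W(c, E) = 1/12
85*(W(2, 8) + 103) = 85*(1/12 + 103) = 85*(1237/12) = 105145/12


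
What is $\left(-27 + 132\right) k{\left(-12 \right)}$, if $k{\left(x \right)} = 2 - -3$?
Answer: $525$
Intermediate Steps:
$k{\left(x \right)} = 5$ ($k{\left(x \right)} = 2 + 3 = 5$)
$\left(-27 + 132\right) k{\left(-12 \right)} = \left(-27 + 132\right) 5 = 105 \cdot 5 = 525$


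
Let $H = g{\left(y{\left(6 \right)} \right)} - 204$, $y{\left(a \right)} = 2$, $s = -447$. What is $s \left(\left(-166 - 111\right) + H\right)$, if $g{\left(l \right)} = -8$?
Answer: $218583$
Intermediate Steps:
$H = -212$ ($H = -8 - 204 = -212$)
$s \left(\left(-166 - 111\right) + H\right) = - 447 \left(\left(-166 - 111\right) - 212\right) = - 447 \left(-277 - 212\right) = \left(-447\right) \left(-489\right) = 218583$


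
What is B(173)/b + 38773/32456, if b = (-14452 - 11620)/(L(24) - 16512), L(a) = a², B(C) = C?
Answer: 11311218103/105774104 ≈ 106.94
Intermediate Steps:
b = 3259/1992 (b = (-14452 - 11620)/(24² - 16512) = -26072/(576 - 16512) = -26072/(-15936) = -26072*(-1/15936) = 3259/1992 ≈ 1.6360)
B(173)/b + 38773/32456 = 173/(3259/1992) + 38773/32456 = 173*(1992/3259) + 38773*(1/32456) = 344616/3259 + 38773/32456 = 11311218103/105774104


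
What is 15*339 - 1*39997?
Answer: -34912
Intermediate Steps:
15*339 - 1*39997 = 5085 - 39997 = -34912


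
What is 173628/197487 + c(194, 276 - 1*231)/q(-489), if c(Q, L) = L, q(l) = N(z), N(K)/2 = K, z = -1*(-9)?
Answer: 148299/43886 ≈ 3.3792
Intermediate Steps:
z = 9
N(K) = 2*K
q(l) = 18 (q(l) = 2*9 = 18)
173628/197487 + c(194, 276 - 1*231)/q(-489) = 173628/197487 + (276 - 1*231)/18 = 173628*(1/197487) + (276 - 231)*(1/18) = 19292/21943 + 45*(1/18) = 19292/21943 + 5/2 = 148299/43886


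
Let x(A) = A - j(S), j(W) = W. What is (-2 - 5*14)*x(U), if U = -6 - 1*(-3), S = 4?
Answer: 504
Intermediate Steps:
U = -3 (U = -6 + 3 = -3)
x(A) = -4 + A (x(A) = A - 1*4 = A - 4 = -4 + A)
(-2 - 5*14)*x(U) = (-2 - 5*14)*(-4 - 3) = (-2 - 70)*(-7) = -72*(-7) = 504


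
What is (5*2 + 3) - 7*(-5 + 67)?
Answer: -421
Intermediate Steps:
(5*2 + 3) - 7*(-5 + 67) = (10 + 3) - 7*62 = 13 - 434 = -421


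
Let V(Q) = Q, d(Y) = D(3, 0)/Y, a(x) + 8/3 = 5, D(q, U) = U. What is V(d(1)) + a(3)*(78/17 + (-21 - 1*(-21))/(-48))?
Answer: 182/17 ≈ 10.706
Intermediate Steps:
a(x) = 7/3 (a(x) = -8/3 + 5 = 7/3)
d(Y) = 0 (d(Y) = 0/Y = 0)
V(d(1)) + a(3)*(78/17 + (-21 - 1*(-21))/(-48)) = 0 + 7*(78/17 + (-21 - 1*(-21))/(-48))/3 = 0 + 7*(78*(1/17) + (-21 + 21)*(-1/48))/3 = 0 + 7*(78/17 + 0*(-1/48))/3 = 0 + 7*(78/17 + 0)/3 = 0 + (7/3)*(78/17) = 0 + 182/17 = 182/17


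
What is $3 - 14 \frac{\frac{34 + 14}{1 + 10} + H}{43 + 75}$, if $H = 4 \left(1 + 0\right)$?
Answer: $\frac{1303}{649} \approx 2.0077$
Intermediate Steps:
$H = 4$ ($H = 4 \cdot 1 = 4$)
$3 - 14 \frac{\frac{34 + 14}{1 + 10} + H}{43 + 75} = 3 - 14 \frac{\frac{34 + 14}{1 + 10} + 4}{43 + 75} = 3 - 14 \frac{\frac{48}{11} + 4}{118} = 3 - 14 \left(48 \cdot \frac{1}{11} + 4\right) \frac{1}{118} = 3 - 14 \left(\frac{48}{11} + 4\right) \frac{1}{118} = 3 - 14 \cdot \frac{92}{11} \cdot \frac{1}{118} = 3 - \frac{644}{649} = \frac{1303}{649}$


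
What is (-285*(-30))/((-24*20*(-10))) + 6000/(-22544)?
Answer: 68313/45088 ≈ 1.5151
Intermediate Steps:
(-285*(-30))/((-24*20*(-10))) + 6000/(-22544) = 8550/((-480*(-10))) + 6000*(-1/22544) = 8550/4800 - 375/1409 = 8550*(1/4800) - 375/1409 = 57/32 - 375/1409 = 68313/45088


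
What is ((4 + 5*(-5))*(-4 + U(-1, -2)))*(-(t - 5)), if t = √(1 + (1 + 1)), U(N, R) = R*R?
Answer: 0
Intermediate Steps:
U(N, R) = R²
t = √3 (t = √(1 + 2) = √3 ≈ 1.7320)
((4 + 5*(-5))*(-4 + U(-1, -2)))*(-(t - 5)) = ((4 + 5*(-5))*(-4 + (-2)²))*(-(√3 - 5)) = ((4 - 25)*(-4 + 4))*(-(-5 + √3)) = (-21*0)*(5 - √3) = 0*(5 - √3) = 0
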